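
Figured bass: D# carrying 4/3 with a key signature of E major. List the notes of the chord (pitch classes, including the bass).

The written figures 4/3 are shorthand for 6/4/3: the 6 is implied.
A third above D# in this key is F#.
A fourth above D# in this key is G#.
A sixth above D# in this key is B.
Together with the bass D#, this spells G# minor seventh in second inversion.

D#, F#, G#, B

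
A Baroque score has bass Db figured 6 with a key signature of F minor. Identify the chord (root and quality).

Bb minor

The figures 6 indicate a triad in first inversion.
In first inversion the root lies a sixth above the bass: a sixth above Db in F minor is Bb.
The chord tones are Db, F, Bb, giving Bb minor.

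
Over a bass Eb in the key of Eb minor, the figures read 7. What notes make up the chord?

Eb, Gb, Bb, Db

The written figures 7 are shorthand for 7/5/3: the 5/3 are implied.
A third above Eb in this key is Gb.
A fifth above Eb in this key is Bb.
A seventh above Eb in this key is Db.
Together with the bass Eb, this spells Eb minor seventh in root position.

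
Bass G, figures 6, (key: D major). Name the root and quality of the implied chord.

E minor

The figures 6 indicate a triad in first inversion.
In first inversion the root lies a sixth above the bass: a sixth above G in D major is E.
The chord tones are G, B, E, giving E minor.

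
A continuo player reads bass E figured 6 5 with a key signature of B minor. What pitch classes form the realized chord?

E, G, B, C#

The written figures 6 5 are shorthand for 6/5/3: the 3 is implied.
A third above E in this key is G.
A fifth above E in this key is B.
A sixth above E in this key is C#.
Together with the bass E, this spells C# half-diminished seventh in first inversion.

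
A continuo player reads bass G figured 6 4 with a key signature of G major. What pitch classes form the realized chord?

A fourth above G in this key is C.
A sixth above G in this key is E.
Together with the bass G, this spells C major in second inversion.

G, C, E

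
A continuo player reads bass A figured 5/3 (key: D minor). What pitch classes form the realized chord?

A third above A in this key is C.
A fifth above A in this key is E.
Together with the bass A, this spells A minor in root position.

A, C, E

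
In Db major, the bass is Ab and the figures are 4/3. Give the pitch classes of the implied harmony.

Ab, C, Db, F

The written figures 4/3 are shorthand for 6/4/3: the 6 is implied.
A third above Ab in this key is C.
A fourth above Ab in this key is Db.
A sixth above Ab in this key is F.
Together with the bass Ab, this spells Db major seventh in second inversion.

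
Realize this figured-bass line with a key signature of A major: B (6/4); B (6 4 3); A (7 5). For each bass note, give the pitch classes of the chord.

B (6/4): B, E, G#.
B (6/4/3): B, D, E, G#.
A (7/5/3): A, C#, E, G#.

B, E, G# | B, D, E, G# | A, C#, E, G#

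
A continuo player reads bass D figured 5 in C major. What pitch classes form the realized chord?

The written figures 5 are shorthand for 5/3: the 3 is implied.
A third above D in this key is F.
A fifth above D in this key is A.
Together with the bass D, this spells D minor in root position.

D, F, A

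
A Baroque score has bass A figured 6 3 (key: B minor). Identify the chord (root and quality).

The figures 6 3 indicate a triad in first inversion.
In first inversion the root lies a sixth above the bass: a sixth above A in B minor is F#.
The chord tones are A, C#, F#, giving F# minor.

F# minor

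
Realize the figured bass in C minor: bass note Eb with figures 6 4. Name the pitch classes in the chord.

Eb, Ab, C

A fourth above Eb in this key is Ab.
A sixth above Eb in this key is C.
Together with the bass Eb, this spells Ab major in second inversion.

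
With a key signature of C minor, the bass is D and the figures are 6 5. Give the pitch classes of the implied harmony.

D, F, Ab, Bb

The written figures 6 5 are shorthand for 6/5/3: the 3 is implied.
A third above D in this key is F.
A fifth above D in this key is Ab.
A sixth above D in this key is Bb.
Together with the bass D, this spells Bb dominant seventh in first inversion.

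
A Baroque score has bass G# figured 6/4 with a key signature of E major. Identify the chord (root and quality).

C# minor

The figures 6/4 indicate a triad in second inversion.
In second inversion the root lies a fourth above the bass: a fourth above G# in E major is C#.
The chord tones are G#, C#, E, giving C# minor.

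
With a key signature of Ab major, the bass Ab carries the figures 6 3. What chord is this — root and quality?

F minor

The figures 6 3 indicate a triad in first inversion.
In first inversion the root lies a sixth above the bass: a sixth above Ab in Ab major is F.
The chord tones are Ab, C, F, giving F minor.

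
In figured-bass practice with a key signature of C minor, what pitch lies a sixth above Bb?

Counting 5 letter steps above Bb lands on G; in C minor, that letter is G.

G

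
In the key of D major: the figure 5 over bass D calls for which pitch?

A

Counting 4 letter steps above D lands on A; in D major, that letter is A.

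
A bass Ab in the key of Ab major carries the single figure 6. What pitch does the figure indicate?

F

Counting 5 letter steps above Ab lands on F; in Ab major, that letter is F.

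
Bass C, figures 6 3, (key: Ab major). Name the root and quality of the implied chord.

Ab major

The figures 6 3 indicate a triad in first inversion.
In first inversion the root lies a sixth above the bass: a sixth above C in Ab major is Ab.
The chord tones are C, Eb, Ab, giving Ab major.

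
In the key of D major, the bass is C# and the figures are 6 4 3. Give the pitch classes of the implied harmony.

A third above C# in this key is E.
A fourth above C# in this key is F#.
A sixth above C# in this key is A.
Together with the bass C#, this spells F# minor seventh in second inversion.

C#, E, F#, A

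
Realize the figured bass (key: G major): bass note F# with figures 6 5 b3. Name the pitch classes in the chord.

F#, Ab, C, D

A third above F# in this key is A, lowered to Ab by the flat.
A fifth above F# in this key is C.
A sixth above F# in this key is D.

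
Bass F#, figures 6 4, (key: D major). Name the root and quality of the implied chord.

B minor

The figures 6 4 indicate a triad in second inversion.
In second inversion the root lies a fourth above the bass: a fourth above F# in D major is B.
The chord tones are F#, B, D, giving B minor.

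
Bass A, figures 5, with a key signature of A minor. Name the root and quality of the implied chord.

A minor

The figures 5 indicate a triad in root position.
In root position the bass is the root, so the root is A.
The chord tones are A, C, E, giving A minor.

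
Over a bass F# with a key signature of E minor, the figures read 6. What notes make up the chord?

F#, A, D

The written figures 6 are shorthand for 6/3: the 3 is implied.
A third above F# in this key is A.
A sixth above F# in this key is D.
Together with the bass F#, this spells D major in first inversion.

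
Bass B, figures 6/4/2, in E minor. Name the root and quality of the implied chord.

The figures 6/4/2 indicate a seventh chord in third inversion.
In third inversion the root lies a second above the bass: a second above B in E minor is C.
The chord tones are B, C, E, G, giving C major seventh.

C major seventh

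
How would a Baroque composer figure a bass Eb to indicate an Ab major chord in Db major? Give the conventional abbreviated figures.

6/4

Eb is the fifth of Ab major, so the chord is in second inversion.
A triad in second inversion is figured 6/4, conventionally abbreviated 6/4.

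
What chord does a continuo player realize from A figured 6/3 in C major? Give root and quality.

F major

The figures 6/3 indicate a triad in first inversion.
In first inversion the root lies a sixth above the bass: a sixth above A in C major is F.
The chord tones are A, C, F, giving F major.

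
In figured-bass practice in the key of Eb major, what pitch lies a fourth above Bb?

Counting 3 letter steps above Bb lands on E; in Eb major, that letter is Eb.

Eb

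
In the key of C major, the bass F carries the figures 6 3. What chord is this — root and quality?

The figures 6 3 indicate a triad in first inversion.
In first inversion the root lies a sixth above the bass: a sixth above F in C major is D.
The chord tones are F, A, D, giving D minor.

D minor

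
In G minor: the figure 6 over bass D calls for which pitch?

Counting 5 letter steps above D lands on B; in G minor, that letter is Bb.

Bb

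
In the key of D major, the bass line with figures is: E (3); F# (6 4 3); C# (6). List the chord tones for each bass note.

E (5/3): E, G, B.
F# (6/4/3): F#, A, B, D.
C# (6/3): C#, E, A.

E, G, B | F#, A, B, D | C#, E, A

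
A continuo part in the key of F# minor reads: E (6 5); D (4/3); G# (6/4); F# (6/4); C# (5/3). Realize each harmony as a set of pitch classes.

E (6/5/3): E, G#, B, C#.
D (6/4/3): D, F#, G#, B.
G# (6/4): G#, C#, E.
F# (6/4): F#, B, D.
C# (5/3): C#, E, G#.

E, G#, B, C# | D, F#, G#, B | G#, C#, E | F#, B, D | C#, E, G#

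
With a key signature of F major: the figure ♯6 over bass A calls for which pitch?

F#

Counting 5 letter steps above A lands on F; in F major, that letter is F.
The #6 figure raises it a semitone, giving F#.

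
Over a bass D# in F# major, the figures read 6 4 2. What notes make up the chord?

A second above D# in this key is E#.
A fourth above D# in this key is G#.
A sixth above D# in this key is B.
Together with the bass D#, this spells E# half-diminished seventh in third inversion.

D#, E#, G#, B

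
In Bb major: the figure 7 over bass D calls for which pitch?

C

Counting 6 letter steps above D lands on C; in Bb major, that letter is C.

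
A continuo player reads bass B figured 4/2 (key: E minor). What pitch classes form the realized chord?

The written figures 4/2 are shorthand for 6/4/2: the 6 is implied.
A second above B in this key is C.
A fourth above B in this key is E.
A sixth above B in this key is G.
Together with the bass B, this spells C major seventh in third inversion.

B, C, E, G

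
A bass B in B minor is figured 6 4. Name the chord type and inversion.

triad, second inversion

Intervals of 6/4 above the bass form a triad; the bass is the fifth, so this is second inversion.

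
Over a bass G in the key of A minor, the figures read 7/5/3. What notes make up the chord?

A third above G in this key is B.
A fifth above G in this key is D.
A seventh above G in this key is F.
Together with the bass G, this spells G dominant seventh in root position.

G, B, D, F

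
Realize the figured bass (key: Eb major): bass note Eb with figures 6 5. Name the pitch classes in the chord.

Eb, G, Bb, C

The written figures 6 5 are shorthand for 6/5/3: the 3 is implied.
A third above Eb in this key is G.
A fifth above Eb in this key is Bb.
A sixth above Eb in this key is C.
Together with the bass Eb, this spells C minor seventh in first inversion.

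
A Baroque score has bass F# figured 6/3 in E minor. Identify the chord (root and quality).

D major

The figures 6/3 indicate a triad in first inversion.
In first inversion the root lies a sixth above the bass: a sixth above F# in E minor is D.
The chord tones are F#, A, D, giving D major.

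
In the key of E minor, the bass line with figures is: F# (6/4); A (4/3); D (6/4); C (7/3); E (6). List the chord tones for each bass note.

F# (6/4): F#, B, D.
A (6/4/3): A, C, D, F#.
D (6/4): D, G, B.
C (7/5/3): C, E, G, B.
E (6/3): E, G, C.

F#, B, D | A, C, D, F# | D, G, B | C, E, G, B | E, G, C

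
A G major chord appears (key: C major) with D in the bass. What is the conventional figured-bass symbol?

6/4

D is the fifth of G major, so the chord is in second inversion.
A triad in second inversion is figured 6/4, conventionally abbreviated 6/4.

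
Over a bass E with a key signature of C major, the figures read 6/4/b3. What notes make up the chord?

A third above E in this key is G, lowered to Gb by the flat.
A fourth above E in this key is A.
A sixth above E in this key is C.

E, Gb, A, C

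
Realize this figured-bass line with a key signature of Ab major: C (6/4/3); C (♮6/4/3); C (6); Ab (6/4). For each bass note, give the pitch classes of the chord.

C (6/4/3): C, Eb, F, Ab.
C (♮6/4/3): C, Eb, F, A.
C (6/3): C, Eb, Ab.
Ab (6/4): Ab, Db, F.

C, Eb, F, Ab | C, Eb, F, A | C, Eb, Ab | Ab, Db, F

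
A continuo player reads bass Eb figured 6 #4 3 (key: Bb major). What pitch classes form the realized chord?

Eb, G, A#, C

A third above Eb in this key is G.
A fourth above Eb in this key is A, raised to A# by the sharp.
A sixth above Eb in this key is C.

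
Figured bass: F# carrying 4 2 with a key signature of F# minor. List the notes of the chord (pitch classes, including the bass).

F#, G#, B, D

The written figures 4 2 are shorthand for 6/4/2: the 6 is implied.
A second above F# in this key is G#.
A fourth above F# in this key is B.
A sixth above F# in this key is D.
Together with the bass F#, this spells G# half-diminished seventh in third inversion.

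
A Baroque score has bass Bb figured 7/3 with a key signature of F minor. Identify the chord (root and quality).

The figures 7/3 indicate a seventh chord in root position.
In root position the bass is the root, so the root is Bb.
The chord tones are Bb, Db, F, Ab, giving Bb minor seventh.

Bb minor seventh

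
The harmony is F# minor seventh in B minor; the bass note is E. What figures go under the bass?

E is the seventh of F# minor seventh, so the chord is in third inversion.
A seventh chord in third inversion is figured 6/4/2, conventionally abbreviated 4/2.

4/2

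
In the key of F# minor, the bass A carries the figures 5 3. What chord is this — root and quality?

A major

The figures 5 3 indicate a triad in root position.
In root position the bass is the root, so the root is A.
The chord tones are A, C#, E, giving A major.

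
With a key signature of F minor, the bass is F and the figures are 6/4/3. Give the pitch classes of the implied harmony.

F, Ab, Bb, Db

A third above F in this key is Ab.
A fourth above F in this key is Bb.
A sixth above F in this key is Db.
Together with the bass F, this spells Bb minor seventh in second inversion.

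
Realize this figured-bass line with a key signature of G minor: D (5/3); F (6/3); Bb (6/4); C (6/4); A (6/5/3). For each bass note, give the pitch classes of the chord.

D (5/3): D, F, A.
F (6/3): F, A, D.
Bb (6/4): Bb, Eb, G.
C (6/4): C, F, A.
A (6/5/3): A, C, Eb, F.

D, F, A | F, A, D | Bb, Eb, G | C, F, A | A, C, Eb, F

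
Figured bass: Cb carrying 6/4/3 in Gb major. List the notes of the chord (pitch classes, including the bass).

Cb, Eb, F, Ab

A third above Cb in this key is Eb.
A fourth above Cb in this key is F.
A sixth above Cb in this key is Ab.
Together with the bass Cb, this spells F half-diminished seventh in second inversion.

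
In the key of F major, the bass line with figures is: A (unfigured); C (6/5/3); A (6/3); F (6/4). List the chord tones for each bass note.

A (5/3): A, C, E.
C (6/5/3): C, E, G, A.
A (6/3): A, C, F.
F (6/4): F, Bb, D.

A, C, E | C, E, G, A | A, C, F | F, Bb, D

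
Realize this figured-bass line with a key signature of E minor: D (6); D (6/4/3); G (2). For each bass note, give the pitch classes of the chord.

D (6/3): D, F#, B.
D (6/4/3): D, F#, G, B.
G (6/4/2): G, A, C, E.

D, F#, B | D, F#, G, B | G, A, C, E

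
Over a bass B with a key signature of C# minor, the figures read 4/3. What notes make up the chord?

B, D#, E, G#

The written figures 4/3 are shorthand for 6/4/3: the 6 is implied.
A third above B in this key is D#.
A fourth above B in this key is E.
A sixth above B in this key is G#.
Together with the bass B, this spells E major seventh in second inversion.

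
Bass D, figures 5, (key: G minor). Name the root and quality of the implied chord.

D minor

The figures 5 indicate a triad in root position.
In root position the bass is the root, so the root is D.
The chord tones are D, F, A, giving D minor.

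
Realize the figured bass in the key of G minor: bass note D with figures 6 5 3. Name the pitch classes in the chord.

A third above D in this key is F.
A fifth above D in this key is A.
A sixth above D in this key is Bb.
Together with the bass D, this spells Bb major seventh in first inversion.

D, F, A, Bb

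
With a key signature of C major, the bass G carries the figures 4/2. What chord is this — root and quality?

A minor seventh

The figures 4/2 indicate a seventh chord in third inversion.
In third inversion the root lies a second above the bass: a second above G in C major is A.
The chord tones are G, A, C, E, giving A minor seventh.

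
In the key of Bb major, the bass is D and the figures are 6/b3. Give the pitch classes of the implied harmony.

D, Fb, Bb

A third above D in this key is F, lowered to Fb by the flat.
A sixth above D in this key is Bb.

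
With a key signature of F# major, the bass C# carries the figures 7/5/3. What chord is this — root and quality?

C# dominant seventh

The figures 7/5/3 indicate a seventh chord in root position.
In root position the bass is the root, so the root is C#.
The chord tones are C#, E#, G#, B, giving C# dominant seventh.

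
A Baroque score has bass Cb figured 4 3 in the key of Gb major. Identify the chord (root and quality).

The figures 4 3 indicate a seventh chord in second inversion.
In second inversion the root lies a fourth above the bass: a fourth above Cb in Gb major is F.
The chord tones are Cb, Eb, F, Ab, giving F half-diminished seventh.

F half-diminished seventh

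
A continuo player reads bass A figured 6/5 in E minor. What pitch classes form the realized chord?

The written figures 6/5 are shorthand for 6/5/3: the 3 is implied.
A third above A in this key is C.
A fifth above A in this key is E.
A sixth above A in this key is F#.
Together with the bass A, this spells F# half-diminished seventh in first inversion.

A, C, E, F#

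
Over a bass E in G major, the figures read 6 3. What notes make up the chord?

A third above E in this key is G.
A sixth above E in this key is C.
Together with the bass E, this spells C major in first inversion.

E, G, C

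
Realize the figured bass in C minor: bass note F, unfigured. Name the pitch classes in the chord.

F, Ab, C

An unfigured bass implies 5/3.
A third above F in this key is Ab.
A fifth above F in this key is C.
Together with the bass F, this spells F minor in root position.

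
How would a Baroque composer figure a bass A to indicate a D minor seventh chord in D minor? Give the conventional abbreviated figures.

A is the fifth of D minor seventh, so the chord is in second inversion.
A seventh chord in second inversion is figured 6/4/3, conventionally abbreviated 4/3.

4/3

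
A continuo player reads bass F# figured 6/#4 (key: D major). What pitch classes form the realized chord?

A fourth above F# in this key is B, raised to B# by the sharp.
A sixth above F# in this key is D.

F#, B#, D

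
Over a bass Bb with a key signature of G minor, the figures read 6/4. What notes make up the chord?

Bb, Eb, G

A fourth above Bb in this key is Eb.
A sixth above Bb in this key is G.
Together with the bass Bb, this spells Eb major in second inversion.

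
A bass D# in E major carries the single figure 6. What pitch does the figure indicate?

B

Counting 5 letter steps above D# lands on B; in E major, that letter is B.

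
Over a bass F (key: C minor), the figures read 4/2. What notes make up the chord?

F, G, Bb, D

The written figures 4/2 are shorthand for 6/4/2: the 6 is implied.
A second above F in this key is G.
A fourth above F in this key is Bb.
A sixth above F in this key is D.
Together with the bass F, this spells G minor seventh in third inversion.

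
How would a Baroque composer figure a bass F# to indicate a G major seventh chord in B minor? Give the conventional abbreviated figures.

4/2

F# is the seventh of G major seventh, so the chord is in third inversion.
A seventh chord in third inversion is figured 6/4/2, conventionally abbreviated 4/2.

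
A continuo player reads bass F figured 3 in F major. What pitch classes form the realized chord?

F, A, C

The written figures 3 are shorthand for 5/3: the 5 is implied.
A third above F in this key is A.
A fifth above F in this key is C.
Together with the bass F, this spells F major in root position.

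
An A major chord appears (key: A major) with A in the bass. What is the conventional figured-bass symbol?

no figures

A is the root of A major, so the chord is in root position.
A triad in root position is figured 5/3, conventionally abbreviated (no figures — root-position triad).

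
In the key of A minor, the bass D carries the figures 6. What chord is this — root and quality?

B diminished

The figures 6 indicate a triad in first inversion.
In first inversion the root lies a sixth above the bass: a sixth above D in A minor is B.
The chord tones are D, F, B, giving B diminished.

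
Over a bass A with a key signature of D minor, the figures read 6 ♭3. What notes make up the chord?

A third above A in this key is C, lowered to Cb by the flat.
A sixth above A in this key is F.

A, Cb, F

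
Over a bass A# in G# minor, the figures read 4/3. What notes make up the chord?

The written figures 4/3 are shorthand for 6/4/3: the 6 is implied.
A third above A# in this key is C#.
A fourth above A# in this key is D#.
A sixth above A# in this key is F#.
Together with the bass A#, this spells D# minor seventh in second inversion.

A#, C#, D#, F#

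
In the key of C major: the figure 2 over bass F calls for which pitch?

G

Counting 1 letter step above F lands on G; in C major, that letter is G.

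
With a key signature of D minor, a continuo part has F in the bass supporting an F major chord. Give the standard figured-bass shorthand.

no figures

F is the root of F major, so the chord is in root position.
A triad in root position is figured 5/3, conventionally abbreviated (no figures — root-position triad).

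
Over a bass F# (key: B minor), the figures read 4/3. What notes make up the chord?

The written figures 4/3 are shorthand for 6/4/3: the 6 is implied.
A third above F# in this key is A.
A fourth above F# in this key is B.
A sixth above F# in this key is D.
Together with the bass F#, this spells B minor seventh in second inversion.

F#, A, B, D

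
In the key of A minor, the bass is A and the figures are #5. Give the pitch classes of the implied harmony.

A, C, E#

The written figures #5 are shorthand for 5/3: the 3 is implied.
A third above A in this key is C.
A fifth above A in this key is E, raised to E# by the sharp.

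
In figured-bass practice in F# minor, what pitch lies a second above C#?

D

Counting 1 letter step above C# lands on D; in F# minor, that letter is D.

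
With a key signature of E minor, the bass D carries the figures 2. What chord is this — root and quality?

The figures 2 indicate a seventh chord in third inversion.
In third inversion the root lies a second above the bass: a second above D in E minor is E.
The chord tones are D, E, G, B, giving E minor seventh.

E minor seventh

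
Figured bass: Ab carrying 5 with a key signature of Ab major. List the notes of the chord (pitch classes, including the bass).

The written figures 5 are shorthand for 5/3: the 3 is implied.
A third above Ab in this key is C.
A fifth above Ab in this key is Eb.
Together with the bass Ab, this spells Ab major in root position.

Ab, C, Eb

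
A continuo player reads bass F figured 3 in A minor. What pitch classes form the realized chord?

F, A, C

The written figures 3 are shorthand for 5/3: the 5 is implied.
A third above F in this key is A.
A fifth above F in this key is C.
Together with the bass F, this spells F major in root position.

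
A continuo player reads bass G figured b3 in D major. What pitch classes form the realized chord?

G, Bb, D

The written figures b3 are shorthand for 5/3: the 5 is implied.
A third above G in this key is B, lowered to Bb by the flat.
A fifth above G in this key is D.
Together with the bass G, this spells G minor in root position.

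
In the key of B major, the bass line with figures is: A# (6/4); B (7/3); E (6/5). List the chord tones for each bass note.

A#, D#, F# | B, D#, F#, A# | E, G#, B, C#

A# (6/4): A#, D#, F#.
B (7/5/3): B, D#, F#, A#.
E (6/5/3): E, G#, B, C#.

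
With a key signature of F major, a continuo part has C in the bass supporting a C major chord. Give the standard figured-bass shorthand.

C is the root of C major, so the chord is in root position.
A triad in root position is figured 5/3, conventionally abbreviated (no figures — root-position triad).

no figures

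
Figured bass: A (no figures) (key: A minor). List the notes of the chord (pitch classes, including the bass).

An unfigured bass implies 5/3.
A third above A in this key is C.
A fifth above A in this key is E.
Together with the bass A, this spells A minor in root position.

A, C, E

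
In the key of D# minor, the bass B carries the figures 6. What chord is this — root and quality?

The figures 6 indicate a triad in first inversion.
In first inversion the root lies a sixth above the bass: a sixth above B in D# minor is G#.
The chord tones are B, D#, G#, giving G# minor.

G# minor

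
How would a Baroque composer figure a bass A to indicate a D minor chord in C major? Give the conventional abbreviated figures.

A is the fifth of D minor, so the chord is in second inversion.
A triad in second inversion is figured 6/4, conventionally abbreviated 6/4.

6/4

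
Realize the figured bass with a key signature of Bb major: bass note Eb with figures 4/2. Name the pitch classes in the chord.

The written figures 4/2 are shorthand for 6/4/2: the 6 is implied.
A second above Eb in this key is F.
A fourth above Eb in this key is A.
A sixth above Eb in this key is C.
Together with the bass Eb, this spells F dominant seventh in third inversion.

Eb, F, A, C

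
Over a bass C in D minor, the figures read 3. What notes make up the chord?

The written figures 3 are shorthand for 5/3: the 5 is implied.
A third above C in this key is E.
A fifth above C in this key is G.
Together with the bass C, this spells C major in root position.

C, E, G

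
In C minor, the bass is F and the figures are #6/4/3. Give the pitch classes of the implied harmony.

F, Ab, Bb, D#

A third above F in this key is Ab.
A fourth above F in this key is Bb.
A sixth above F in this key is D, raised to D# by the sharp.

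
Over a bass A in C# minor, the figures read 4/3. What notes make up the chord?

The written figures 4/3 are shorthand for 6/4/3: the 6 is implied.
A third above A in this key is C#.
A fourth above A in this key is D#.
A sixth above A in this key is F#.
Together with the bass A, this spells D# half-diminished seventh in second inversion.

A, C#, D#, F#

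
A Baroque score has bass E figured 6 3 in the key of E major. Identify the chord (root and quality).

The figures 6 3 indicate a triad in first inversion.
In first inversion the root lies a sixth above the bass: a sixth above E in E major is C#.
The chord tones are E, G#, C#, giving C# minor.

C# minor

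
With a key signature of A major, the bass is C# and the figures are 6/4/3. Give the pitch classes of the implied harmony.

A third above C# in this key is E.
A fourth above C# in this key is F#.
A sixth above C# in this key is A.
Together with the bass C#, this spells F# minor seventh in second inversion.

C#, E, F#, A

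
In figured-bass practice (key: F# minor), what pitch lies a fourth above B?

E

Counting 3 letter steps above B lands on E; in F# minor, that letter is E.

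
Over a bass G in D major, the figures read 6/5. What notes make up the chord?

The written figures 6/5 are shorthand for 6/5/3: the 3 is implied.
A third above G in this key is B.
A fifth above G in this key is D.
A sixth above G in this key is E.
Together with the bass G, this spells E minor seventh in first inversion.

G, B, D, E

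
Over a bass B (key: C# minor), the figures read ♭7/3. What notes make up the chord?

B, D#, F#, Ab

The written figures ♭7/3 are shorthand for 7/5/3: the 5 is implied.
A third above B in this key is D#.
A fifth above B in this key is F#.
A seventh above B in this key is A, lowered to Ab by the flat.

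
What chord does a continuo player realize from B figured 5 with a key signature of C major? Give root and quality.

The figures 5 indicate a triad in root position.
In root position the bass is the root, so the root is B.
The chord tones are B, D, F, giving B diminished.

B diminished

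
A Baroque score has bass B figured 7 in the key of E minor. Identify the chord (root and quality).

B minor seventh

The figures 7 indicate a seventh chord in root position.
In root position the bass is the root, so the root is B.
The chord tones are B, D, F#, A, giving B minor seventh.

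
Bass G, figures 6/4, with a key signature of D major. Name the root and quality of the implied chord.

C# diminished

The figures 6/4 indicate a triad in second inversion.
In second inversion the root lies a fourth above the bass: a fourth above G in D major is C#.
The chord tones are G, C#, E, giving C# diminished.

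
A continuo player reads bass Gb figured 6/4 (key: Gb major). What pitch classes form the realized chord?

A fourth above Gb in this key is Cb.
A sixth above Gb in this key is Eb.
Together with the bass Gb, this spells Cb major in second inversion.

Gb, Cb, Eb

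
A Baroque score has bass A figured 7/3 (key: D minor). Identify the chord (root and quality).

A minor seventh

The figures 7/3 indicate a seventh chord in root position.
In root position the bass is the root, so the root is A.
The chord tones are A, C, E, G, giving A minor seventh.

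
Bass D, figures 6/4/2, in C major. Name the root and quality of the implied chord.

The figures 6/4/2 indicate a seventh chord in third inversion.
In third inversion the root lies a second above the bass: a second above D in C major is E.
The chord tones are D, E, G, B, giving E minor seventh.

E minor seventh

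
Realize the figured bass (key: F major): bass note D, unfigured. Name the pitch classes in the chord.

D, F, A

An unfigured bass implies 5/3.
A third above D in this key is F.
A fifth above D in this key is A.
Together with the bass D, this spells D minor in root position.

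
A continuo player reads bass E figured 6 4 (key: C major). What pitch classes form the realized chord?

E, A, C

A fourth above E in this key is A.
A sixth above E in this key is C.
Together with the bass E, this spells A minor in second inversion.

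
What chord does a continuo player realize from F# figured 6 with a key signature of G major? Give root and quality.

The figures 6 indicate a triad in first inversion.
In first inversion the root lies a sixth above the bass: a sixth above F# in G major is D.
The chord tones are F#, A, D, giving D major.

D major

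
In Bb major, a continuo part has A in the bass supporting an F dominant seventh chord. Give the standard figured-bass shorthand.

A is the third of F dominant seventh, so the chord is in first inversion.
A seventh chord in first inversion is figured 6/5/3, conventionally abbreviated 6/5.

6/5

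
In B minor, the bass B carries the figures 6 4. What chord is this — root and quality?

The figures 6 4 indicate a triad in second inversion.
In second inversion the root lies a fourth above the bass: a fourth above B in B minor is E.
The chord tones are B, E, G, giving E minor.

E minor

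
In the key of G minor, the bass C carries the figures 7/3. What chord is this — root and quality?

The figures 7/3 indicate a seventh chord in root position.
In root position the bass is the root, so the root is C.
The chord tones are C, Eb, G, Bb, giving C minor seventh.

C minor seventh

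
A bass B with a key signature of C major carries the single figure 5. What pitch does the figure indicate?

F

Counting 4 letter steps above B lands on F; in C major, that letter is F.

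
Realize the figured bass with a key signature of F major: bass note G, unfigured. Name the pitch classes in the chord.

G, Bb, D

An unfigured bass implies 5/3.
A third above G in this key is Bb.
A fifth above G in this key is D.
Together with the bass G, this spells G minor in root position.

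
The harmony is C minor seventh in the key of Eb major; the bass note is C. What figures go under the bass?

7

C is the root of C minor seventh, so the chord is in root position.
A seventh chord in root position is figured 7/5/3, conventionally abbreviated 7.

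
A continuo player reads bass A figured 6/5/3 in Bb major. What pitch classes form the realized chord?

A, C, Eb, F

A third above A in this key is C.
A fifth above A in this key is Eb.
A sixth above A in this key is F.
Together with the bass A, this spells F dominant seventh in first inversion.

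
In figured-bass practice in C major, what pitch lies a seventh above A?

Counting 6 letter steps above A lands on G; in C major, that letter is G.

G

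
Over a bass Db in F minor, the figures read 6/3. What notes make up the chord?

Db, F, Bb

A third above Db in this key is F.
A sixth above Db in this key is Bb.
Together with the bass Db, this spells Bb minor in first inversion.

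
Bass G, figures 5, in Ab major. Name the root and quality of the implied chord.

G diminished

The figures 5 indicate a triad in root position.
In root position the bass is the root, so the root is G.
The chord tones are G, Bb, Db, giving G diminished.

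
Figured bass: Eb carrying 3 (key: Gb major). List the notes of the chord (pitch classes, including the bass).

Eb, Gb, Bb

The written figures 3 are shorthand for 5/3: the 5 is implied.
A third above Eb in this key is Gb.
A fifth above Eb in this key is Bb.
Together with the bass Eb, this spells Eb minor in root position.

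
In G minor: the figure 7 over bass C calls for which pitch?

Counting 6 letter steps above C lands on B; in G minor, that letter is Bb.

Bb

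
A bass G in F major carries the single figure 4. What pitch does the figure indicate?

C

Counting 3 letter steps above G lands on C; in F major, that letter is C.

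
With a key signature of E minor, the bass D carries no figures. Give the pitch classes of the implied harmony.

D, F#, A

An unfigured bass implies 5/3.
A third above D in this key is F#.
A fifth above D in this key is A.
Together with the bass D, this spells D major in root position.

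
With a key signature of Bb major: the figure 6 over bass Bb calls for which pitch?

Counting 5 letter steps above Bb lands on G; in Bb major, that letter is G.

G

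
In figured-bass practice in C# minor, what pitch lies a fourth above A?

D#

Counting 3 letter steps above A lands on D; in C# minor, that letter is D#.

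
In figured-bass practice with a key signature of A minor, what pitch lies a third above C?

E

Counting 2 letter steps above C lands on E; in A minor, that letter is E.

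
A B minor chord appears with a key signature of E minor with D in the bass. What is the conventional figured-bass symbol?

D is the third of B minor, so the chord is in first inversion.
A triad in first inversion is figured 6/3, conventionally abbreviated 6.

6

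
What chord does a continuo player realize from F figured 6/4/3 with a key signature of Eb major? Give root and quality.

Bb dominant seventh

The figures 6/4/3 indicate a seventh chord in second inversion.
In second inversion the root lies a fourth above the bass: a fourth above F in Eb major is Bb.
The chord tones are F, Ab, Bb, D, giving Bb dominant seventh.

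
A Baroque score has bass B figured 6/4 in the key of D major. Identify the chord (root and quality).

The figures 6/4 indicate a triad in second inversion.
In second inversion the root lies a fourth above the bass: a fourth above B in D major is E.
The chord tones are B, E, G, giving E minor.

E minor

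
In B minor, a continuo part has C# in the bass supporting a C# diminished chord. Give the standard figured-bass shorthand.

C# is the root of C# diminished, so the chord is in root position.
A triad in root position is figured 5/3, conventionally abbreviated (no figures — root-position triad).

no figures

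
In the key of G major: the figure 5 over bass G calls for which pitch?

D

Counting 4 letter steps above G lands on D; in G major, that letter is D.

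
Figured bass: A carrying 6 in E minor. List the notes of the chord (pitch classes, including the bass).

The written figures 6 are shorthand for 6/3: the 3 is implied.
A third above A in this key is C.
A sixth above A in this key is F#.
Together with the bass A, this spells F# diminished in first inversion.

A, C, F#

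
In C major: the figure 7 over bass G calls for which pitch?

F

Counting 6 letter steps above G lands on F; in C major, that letter is F.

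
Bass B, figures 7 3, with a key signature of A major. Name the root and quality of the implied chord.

The figures 7 3 indicate a seventh chord in root position.
In root position the bass is the root, so the root is B.
The chord tones are B, D, F#, A, giving B minor seventh.

B minor seventh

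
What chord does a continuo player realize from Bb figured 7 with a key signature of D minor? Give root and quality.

Bb major seventh

The figures 7 indicate a seventh chord in root position.
In root position the bass is the root, so the root is Bb.
The chord tones are Bb, D, F, A, giving Bb major seventh.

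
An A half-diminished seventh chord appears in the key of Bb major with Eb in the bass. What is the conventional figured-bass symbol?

4/3

Eb is the fifth of A half-diminished seventh, so the chord is in second inversion.
A seventh chord in second inversion is figured 6/4/3, conventionally abbreviated 4/3.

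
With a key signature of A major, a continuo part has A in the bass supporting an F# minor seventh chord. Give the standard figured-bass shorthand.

6/5

A is the third of F# minor seventh, so the chord is in first inversion.
A seventh chord in first inversion is figured 6/5/3, conventionally abbreviated 6/5.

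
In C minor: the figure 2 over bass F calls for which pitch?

G

Counting 1 letter step above F lands on G; in C minor, that letter is G.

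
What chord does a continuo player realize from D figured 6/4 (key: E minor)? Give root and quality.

G major

The figures 6/4 indicate a triad in second inversion.
In second inversion the root lies a fourth above the bass: a fourth above D in E minor is G.
The chord tones are D, G, B, giving G major.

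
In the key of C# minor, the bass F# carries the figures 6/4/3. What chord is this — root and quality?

B dominant seventh

The figures 6/4/3 indicate a seventh chord in second inversion.
In second inversion the root lies a fourth above the bass: a fourth above F# in C# minor is B.
The chord tones are F#, A, B, D#, giving B dominant seventh.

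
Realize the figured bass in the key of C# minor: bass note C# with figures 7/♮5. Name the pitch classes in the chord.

C#, E, G, B

The written figures 7/♮5 are shorthand for 7/5/3: the 3 is implied.
A third above C# in this key is E.
A fifth above C# in this key is G#, made natural (G) by the ♮ figure.
A seventh above C# in this key is B.
Together with the bass C#, this spells C# half-diminished seventh in root position.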